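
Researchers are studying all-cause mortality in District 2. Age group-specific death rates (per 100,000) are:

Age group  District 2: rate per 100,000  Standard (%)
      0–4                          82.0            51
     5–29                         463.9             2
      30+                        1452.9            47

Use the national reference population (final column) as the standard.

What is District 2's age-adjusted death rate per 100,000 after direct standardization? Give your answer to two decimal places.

733.96

Standard weights: 0.51, 0.02, 0.47.
Standardized rate: 0.5100×82.0 + 0.0200×463.9 + 0.4700×1452.9 = 733.9610 per 100,000.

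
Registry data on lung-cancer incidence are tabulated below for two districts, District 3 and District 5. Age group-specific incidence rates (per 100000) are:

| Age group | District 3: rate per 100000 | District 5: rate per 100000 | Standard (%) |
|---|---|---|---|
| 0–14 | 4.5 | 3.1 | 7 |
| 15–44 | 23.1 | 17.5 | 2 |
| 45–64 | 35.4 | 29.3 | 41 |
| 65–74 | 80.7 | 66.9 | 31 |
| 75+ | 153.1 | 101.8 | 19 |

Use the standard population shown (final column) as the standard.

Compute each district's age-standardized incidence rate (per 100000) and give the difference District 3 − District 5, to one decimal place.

16.7

Standard weights: 0.07, 0.02, 0.41, 0.31, 0.19.
District 3: 0.0700×4.5 + 0.0200×23.1 + 0.4100×35.4 + 0.3100×80.7 + 0.1900×153.1 = 69.3970 per 100000.
District 5: 0.0700×3.1 + 0.0200×17.5 + 0.4100×29.3 + 0.3100×66.9 + 0.1900×101.8 = 52.6610 per 100000.
Difference = 69.3970 − 52.6610 = 16.7360.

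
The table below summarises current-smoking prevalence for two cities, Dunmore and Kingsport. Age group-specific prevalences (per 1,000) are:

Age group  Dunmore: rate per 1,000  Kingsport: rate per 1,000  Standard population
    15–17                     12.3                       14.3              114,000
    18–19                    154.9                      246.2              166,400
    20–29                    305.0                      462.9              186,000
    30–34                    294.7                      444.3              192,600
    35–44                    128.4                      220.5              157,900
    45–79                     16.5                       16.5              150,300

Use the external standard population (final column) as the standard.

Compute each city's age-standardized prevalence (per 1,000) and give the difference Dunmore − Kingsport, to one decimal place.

Standard total = 967,200; weights = 0.1179, 0.1720, 0.1923, 0.1991, 0.1633, 0.1554.
Dunmore: 0.1179×12.3 + 0.1720×154.9 + 0.1923×305.0 + 0.1991×294.7 + 0.1633×128.4 + 0.1554×16.5 = 168.9631 per 1,000.
Kingsport: 0.1179×14.3 + 0.1720×246.2 + 0.1923×462.9 + 0.1991×444.3 + 0.1633×220.5 + 0.1554×16.5 = 260.0976 per 1,000.
Difference = 168.9631 − 260.0976 = -91.1345.

-91.1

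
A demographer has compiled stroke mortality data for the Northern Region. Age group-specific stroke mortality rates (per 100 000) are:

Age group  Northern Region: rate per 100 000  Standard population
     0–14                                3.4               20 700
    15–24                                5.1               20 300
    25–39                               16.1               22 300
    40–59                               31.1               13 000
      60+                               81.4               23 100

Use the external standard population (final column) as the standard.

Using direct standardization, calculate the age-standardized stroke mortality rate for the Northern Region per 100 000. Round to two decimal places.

Standard total = 99 400; weights = 0.2082, 0.2042, 0.2243, 0.1308, 0.2324.
Standardized rate: 0.2082×3.4 + 0.2042×5.1 + 0.2243×16.1 + 0.1308×31.1 + 0.2324×81.4 = 28.3459 per 100 000.

28.35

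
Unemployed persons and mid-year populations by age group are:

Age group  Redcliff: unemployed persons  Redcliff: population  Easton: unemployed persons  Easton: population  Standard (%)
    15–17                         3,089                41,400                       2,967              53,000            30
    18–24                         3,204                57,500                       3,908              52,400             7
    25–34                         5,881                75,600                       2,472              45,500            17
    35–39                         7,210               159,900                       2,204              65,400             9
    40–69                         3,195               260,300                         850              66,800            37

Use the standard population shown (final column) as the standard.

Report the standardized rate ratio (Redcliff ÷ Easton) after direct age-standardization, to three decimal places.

1.234

Age-specific rates per 1,000 for Redcliff: 74.614, 55.722, 77.791, 45.091, 12.274.
For Easton: 55.981, 74.580, 54.330, 33.700, 12.725.
Standard weights: 0.30, 0.07, 0.17, 0.09, 0.37.
Redcliff: 0.3000×74.614 + 0.0700×55.722 + 0.1700×77.791 + 0.0900×45.091 + 0.3700×12.274 = 48.1087 per 1,000.
Easton: 0.3000×55.981 + 0.0700×74.580 + 0.1700×54.330 + 0.0900×33.700 + 0.3700×12.725 = 38.9921 per 1,000.
Ratio = 48.1087 ÷ 38.9921 = 1.23381.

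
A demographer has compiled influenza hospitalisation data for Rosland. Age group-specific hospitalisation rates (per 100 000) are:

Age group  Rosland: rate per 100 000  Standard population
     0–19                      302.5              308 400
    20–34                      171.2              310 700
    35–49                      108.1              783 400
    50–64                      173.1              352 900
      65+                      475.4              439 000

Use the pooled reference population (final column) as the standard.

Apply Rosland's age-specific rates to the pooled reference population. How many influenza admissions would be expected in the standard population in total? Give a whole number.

5010

Expected influenza admissions = Σ (standard pop × age-specific rate ÷ 100 000)
= 308 400×302.5/100 000 + 310 700×171.2/100 000 + 783 400×108.1/100 000 + 352 900×173.1/100 000 + 439 000×475.4/100 000
= 932.91 + 531.92 + 846.86 + 610.87 + 2087.01 = 5009.56.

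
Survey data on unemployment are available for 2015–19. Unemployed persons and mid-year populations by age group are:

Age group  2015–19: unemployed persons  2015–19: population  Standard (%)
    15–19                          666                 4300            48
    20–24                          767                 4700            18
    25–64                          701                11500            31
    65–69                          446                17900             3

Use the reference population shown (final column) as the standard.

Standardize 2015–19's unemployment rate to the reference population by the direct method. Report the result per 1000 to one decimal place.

Age-specific rates per 1000 for 2015–19: 154.884, 163.191, 60.957, 24.916.
Standard weights: 0.48, 0.18, 0.31, 0.03.
Standardized rate: 0.4800×154.884 + 0.1800×163.191 + 0.3100×60.957 + 0.0300×24.916 = 123.3627 per 1000.

123.4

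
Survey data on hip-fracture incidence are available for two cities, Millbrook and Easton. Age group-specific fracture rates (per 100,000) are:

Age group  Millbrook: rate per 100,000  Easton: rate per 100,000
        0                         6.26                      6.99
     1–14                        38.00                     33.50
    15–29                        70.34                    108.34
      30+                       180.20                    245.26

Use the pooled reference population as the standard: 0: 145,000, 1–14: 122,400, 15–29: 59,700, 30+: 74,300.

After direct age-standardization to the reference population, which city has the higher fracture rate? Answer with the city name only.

Standard total = 401,400; weights = 0.3612, 0.3049, 0.1487, 0.1851.
Millbrook: 0.3612×6.26 + 0.3049×38.00 + 0.1487×70.34 + 0.1851×180.20 = 57.6658 per 100,000.
Easton: 0.3612×6.99 + 0.3049×33.50 + 0.1487×108.34 + 0.1851×245.26 = 74.2518 per 100,000.

Easton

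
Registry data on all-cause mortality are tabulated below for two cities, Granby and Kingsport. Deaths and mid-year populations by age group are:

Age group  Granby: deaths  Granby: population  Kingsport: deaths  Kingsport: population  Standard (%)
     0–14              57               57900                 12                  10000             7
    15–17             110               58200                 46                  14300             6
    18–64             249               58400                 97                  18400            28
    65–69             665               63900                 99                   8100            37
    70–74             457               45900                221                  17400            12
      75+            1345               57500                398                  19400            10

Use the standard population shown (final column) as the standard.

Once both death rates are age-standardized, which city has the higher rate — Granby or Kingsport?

Age-specific rates per 100000 for Granby: 98.45, 189.00, 426.37, 1040.69, 995.64, 2339.13.
For Kingsport: 120.00, 321.68, 527.17, 1222.22, 1270.11, 2051.55.
Standard weights: 0.07, 0.06, 0.28, 0.37, 0.12, 0.10.
Granby: 0.0700×98.45 + 0.0600×189.00 + 0.2800×426.37 + 0.3700×1040.69 + 0.1200×995.64 + 0.1000×2339.13 = 876.0599 per 100000.
Kingsport: 0.0700×120.00 + 0.0600×321.68 + 0.2800×527.17 + 0.3700×1222.22 + 0.1200×1270.11 + 0.1000×2051.55 = 985.1000 per 100000.

Kingsport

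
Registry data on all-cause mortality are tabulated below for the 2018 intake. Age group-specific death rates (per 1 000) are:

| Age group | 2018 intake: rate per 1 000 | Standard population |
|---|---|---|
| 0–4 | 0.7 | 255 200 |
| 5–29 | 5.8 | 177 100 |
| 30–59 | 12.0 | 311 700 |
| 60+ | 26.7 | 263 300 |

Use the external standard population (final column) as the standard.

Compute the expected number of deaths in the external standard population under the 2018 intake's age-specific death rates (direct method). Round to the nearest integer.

11976

Expected deaths = Σ (standard pop × age-specific rate ÷ 1 000)
= 255 200×0.7/1 000 + 177 100×5.8/1 000 + 311 700×12.0/1 000 + 263 300×26.7/1 000
= 178.64 + 1027.18 + 3740.40 + 7030.11 = 11976.33.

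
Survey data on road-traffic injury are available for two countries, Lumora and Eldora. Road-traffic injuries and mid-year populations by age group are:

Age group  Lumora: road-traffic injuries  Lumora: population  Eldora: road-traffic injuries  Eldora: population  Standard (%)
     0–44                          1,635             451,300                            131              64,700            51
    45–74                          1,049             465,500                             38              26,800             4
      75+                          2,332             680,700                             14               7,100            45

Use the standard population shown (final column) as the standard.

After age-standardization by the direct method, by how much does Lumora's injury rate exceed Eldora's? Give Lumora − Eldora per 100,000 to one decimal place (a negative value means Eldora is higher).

Age-specific rates per 100,000 for Lumora: 362.29, 225.35, 342.59.
For Eldora: 202.47, 141.79, 197.18.
Standard weights: 0.51, 0.04, 0.45.
Lumora: 0.5100×362.29 + 0.0400×225.35 + 0.4500×342.59 = 347.9450 per 100,000.
Eldora: 0.5100×202.47 + 0.0400×141.79 + 0.4500×197.18 = 197.6652 per 100,000.
Difference = 347.9450 − 197.6652 = 150.2798.

150.3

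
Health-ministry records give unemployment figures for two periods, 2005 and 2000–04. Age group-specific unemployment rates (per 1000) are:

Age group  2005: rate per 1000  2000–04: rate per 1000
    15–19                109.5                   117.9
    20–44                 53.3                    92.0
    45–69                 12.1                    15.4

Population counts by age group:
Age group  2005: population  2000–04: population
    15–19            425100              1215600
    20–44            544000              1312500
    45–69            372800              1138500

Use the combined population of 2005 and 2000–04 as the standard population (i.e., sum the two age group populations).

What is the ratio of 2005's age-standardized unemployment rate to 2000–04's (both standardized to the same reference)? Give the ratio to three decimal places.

Combined standard total = 5008500; weights = 0.3276, 0.3707, 0.3017.
2005: 0.3276×109.5 + 0.3707×53.3 + 0.3017×12.1 = 59.2782 per 1000.
2000–04: 0.3276×117.9 + 0.3707×92.0 + 0.3017×15.4 = 77.3706 per 1000.
Ratio = 59.2782 ÷ 77.3706 = 0.76616.

0.766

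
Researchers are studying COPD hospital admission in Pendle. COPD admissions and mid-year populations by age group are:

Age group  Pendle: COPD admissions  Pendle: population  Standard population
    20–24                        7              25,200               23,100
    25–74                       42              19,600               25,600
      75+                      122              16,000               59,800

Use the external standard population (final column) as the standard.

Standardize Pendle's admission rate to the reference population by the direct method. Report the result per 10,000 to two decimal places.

Age-specific rates per 10,000 for Pendle: 2.78, 21.43, 76.25.
Standard total = 108,500; weights = 0.2129, 0.2359, 0.5512.
Standardized rate: 0.2129×2.78 + 0.2359×21.43 + 0.5512×76.25 = 47.6727 per 10,000.

47.67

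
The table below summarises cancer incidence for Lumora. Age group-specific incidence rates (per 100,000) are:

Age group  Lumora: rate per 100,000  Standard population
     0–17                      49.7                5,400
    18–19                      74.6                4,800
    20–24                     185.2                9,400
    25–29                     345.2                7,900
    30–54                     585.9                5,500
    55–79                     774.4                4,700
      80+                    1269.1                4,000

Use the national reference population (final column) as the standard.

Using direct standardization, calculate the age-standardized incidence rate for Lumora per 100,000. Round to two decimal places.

408.46

Standard total = 41,700; weights = 0.1295, 0.1151, 0.2254, 0.1894, 0.1319, 0.1127, 0.0959.
Standardized rate: 0.1295×49.7 + 0.1151×74.6 + 0.2254×185.2 + 0.1894×345.2 + 0.1319×585.9 + 0.1127×774.4 + 0.0959×1269.1 = 408.4640 per 100,000.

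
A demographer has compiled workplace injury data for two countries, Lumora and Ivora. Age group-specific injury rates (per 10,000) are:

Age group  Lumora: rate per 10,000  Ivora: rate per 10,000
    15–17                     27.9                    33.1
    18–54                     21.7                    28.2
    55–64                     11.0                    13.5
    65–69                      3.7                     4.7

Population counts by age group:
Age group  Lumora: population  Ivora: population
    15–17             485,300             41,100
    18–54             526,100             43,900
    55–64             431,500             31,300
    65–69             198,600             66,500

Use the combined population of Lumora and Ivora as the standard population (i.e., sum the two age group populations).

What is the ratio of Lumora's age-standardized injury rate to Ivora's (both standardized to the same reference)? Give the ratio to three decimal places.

0.808

Combined standard total = 1,824,300; weights = 0.2885, 0.3124, 0.2537, 0.1453.
Lumora: 0.2885×27.9 + 0.3124×21.7 + 0.2537×11.0 + 0.1453×3.7 = 18.1589 per 10,000.
Ivora: 0.2885×33.1 + 0.3124×28.2 + 0.2537×13.5 + 0.1453×4.7 = 22.4698 per 10,000.
Ratio = 18.1589 ÷ 22.4698 = 0.80815.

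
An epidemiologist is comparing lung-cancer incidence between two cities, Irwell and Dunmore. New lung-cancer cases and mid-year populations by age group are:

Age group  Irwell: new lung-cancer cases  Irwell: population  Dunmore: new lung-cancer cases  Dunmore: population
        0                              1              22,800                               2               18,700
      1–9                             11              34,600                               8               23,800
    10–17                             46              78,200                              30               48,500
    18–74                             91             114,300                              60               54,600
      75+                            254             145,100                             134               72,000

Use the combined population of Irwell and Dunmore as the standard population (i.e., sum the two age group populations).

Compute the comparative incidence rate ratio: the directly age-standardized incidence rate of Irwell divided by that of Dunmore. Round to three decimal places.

0.881

Age-specific rates per 100,000 for Irwell: 4.39, 31.79, 58.82, 79.62, 175.05.
For Dunmore: 10.70, 33.61, 61.86, 109.89, 186.11.
Combined standard total = 612,600; weights = 0.0677, 0.0953, 0.2068, 0.2757, 0.3544.
Irwell: 0.0677×4.39 + 0.0953×31.79 + 0.2068×58.82 + 0.2757×79.62 + 0.3544×175.05 = 99.4814 per 100,000.
Dunmore: 0.0677×10.70 + 0.0953×33.61 + 0.2068×61.86 + 0.2757×109.89 + 0.3544×186.11 = 112.9761 per 100,000.
Ratio = 99.4814 ÷ 112.9761 = 0.88055.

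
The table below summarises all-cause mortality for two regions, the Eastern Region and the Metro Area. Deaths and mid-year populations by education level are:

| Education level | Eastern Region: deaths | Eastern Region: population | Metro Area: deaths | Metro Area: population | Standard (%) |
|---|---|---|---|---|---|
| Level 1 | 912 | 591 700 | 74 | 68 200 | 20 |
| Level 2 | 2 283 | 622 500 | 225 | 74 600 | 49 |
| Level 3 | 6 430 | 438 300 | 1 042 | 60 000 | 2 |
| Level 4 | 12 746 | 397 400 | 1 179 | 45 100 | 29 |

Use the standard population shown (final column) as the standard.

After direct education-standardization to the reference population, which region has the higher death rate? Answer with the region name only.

Eastern Region

Education-specific rates per 100 000 for the Eastern Region: 154.13, 366.75, 1467.03, 3207.35.
For the Metro Area: 108.50, 301.61, 1736.67, 2614.19.
Standard weights: 0.20, 0.49, 0.02, 0.29.
The Eastern Region: 0.2000×154.13 + 0.4900×366.75 + 0.0200×1467.03 + 0.2900×3207.35 = 1170.0039 per 100 000.
The Metro Area: 0.2000×108.50 + 0.4900×301.61 + 0.0200×1736.67 + 0.2900×2614.19 = 962.3377 per 100 000.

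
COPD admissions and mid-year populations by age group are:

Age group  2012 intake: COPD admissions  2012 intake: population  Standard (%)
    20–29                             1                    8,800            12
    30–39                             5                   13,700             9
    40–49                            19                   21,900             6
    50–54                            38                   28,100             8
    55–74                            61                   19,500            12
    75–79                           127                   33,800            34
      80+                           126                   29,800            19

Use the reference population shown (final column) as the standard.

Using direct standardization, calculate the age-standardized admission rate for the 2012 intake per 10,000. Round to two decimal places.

Age-specific rates per 10,000 for the 2012 intake: 1.14, 3.65, 8.68, 13.52, 31.28, 37.57, 42.28.
Standard weights: 0.12, 0.09, 0.06, 0.08, 0.12, 0.34, 0.19.
Standardized rate: 0.1200×1.14 + 0.0900×3.65 + 0.0600×8.68 + 0.0800×13.52 + 0.1200×31.28 + 0.3400×37.57 + 0.1900×42.28 = 26.6298 per 10,000.

26.63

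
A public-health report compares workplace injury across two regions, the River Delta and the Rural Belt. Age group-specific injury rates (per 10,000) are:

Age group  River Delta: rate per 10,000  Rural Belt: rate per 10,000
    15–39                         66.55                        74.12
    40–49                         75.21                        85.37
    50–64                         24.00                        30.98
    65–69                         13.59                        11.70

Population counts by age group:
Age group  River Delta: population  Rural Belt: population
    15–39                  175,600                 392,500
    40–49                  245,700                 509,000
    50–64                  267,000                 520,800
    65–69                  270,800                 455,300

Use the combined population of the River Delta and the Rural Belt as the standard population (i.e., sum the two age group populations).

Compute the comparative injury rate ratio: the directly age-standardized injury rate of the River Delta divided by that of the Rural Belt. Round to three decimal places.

0.885

Combined standard total = 2,836,700; weights = 0.2003, 0.2660, 0.2777, 0.2560.
The River Delta: 0.2003×66.55 + 0.2660×75.21 + 0.2777×24.00 + 0.2560×13.59 = 43.4811 per 10,000.
The Rural Belt: 0.2003×74.12 + 0.2660×85.37 + 0.2777×30.98 + 0.2560×11.70 = 49.1549 per 10,000.
Ratio = 43.4811 ÷ 49.1549 = 0.88457.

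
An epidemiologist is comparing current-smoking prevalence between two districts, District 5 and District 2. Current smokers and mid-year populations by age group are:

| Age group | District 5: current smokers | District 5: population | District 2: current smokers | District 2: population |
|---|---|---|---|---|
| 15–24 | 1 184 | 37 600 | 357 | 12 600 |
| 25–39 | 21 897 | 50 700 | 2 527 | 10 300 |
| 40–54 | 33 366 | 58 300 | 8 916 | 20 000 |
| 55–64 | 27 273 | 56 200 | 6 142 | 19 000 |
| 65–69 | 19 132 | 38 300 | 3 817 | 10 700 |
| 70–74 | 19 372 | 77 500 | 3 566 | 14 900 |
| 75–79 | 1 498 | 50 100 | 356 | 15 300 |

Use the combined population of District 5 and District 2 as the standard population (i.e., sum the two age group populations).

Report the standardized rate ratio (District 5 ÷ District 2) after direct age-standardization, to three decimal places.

1.360

Age-specific rates per 1 000 for District 5: 31.489, 431.893, 572.316, 485.285, 499.530, 249.961, 29.900.
For District 2: 28.333, 245.340, 445.800, 323.263, 356.729, 239.329, 23.268.
Combined standard total = 471 500; weights = 0.1065, 0.1294, 0.1661, 0.1595, 0.1039, 0.1960, 0.1387.
District 5: 0.1065×31.489 + 0.1294×431.893 + 0.1661×572.316 + 0.1595×485.285 + 0.1039×499.530 + 0.1960×249.961 + 0.1387×29.900 = 336.7144 per 1 000.
District 2: 0.1065×28.333 + 0.1294×245.340 + 0.1661×445.800 + 0.1595×323.263 + 0.1039×356.729 + 0.1960×239.329 + 0.1387×23.268 = 247.5483 per 1 000.
Ratio = 336.7144 ÷ 247.5483 = 1.36020.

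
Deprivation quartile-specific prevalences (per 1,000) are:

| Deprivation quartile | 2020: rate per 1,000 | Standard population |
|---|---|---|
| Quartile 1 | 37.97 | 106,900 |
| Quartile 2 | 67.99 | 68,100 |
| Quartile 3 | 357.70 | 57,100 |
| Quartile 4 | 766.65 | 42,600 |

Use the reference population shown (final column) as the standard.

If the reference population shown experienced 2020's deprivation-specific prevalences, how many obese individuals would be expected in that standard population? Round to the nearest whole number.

Expected obese individuals = Σ (standard pop × deprivation-specific rate ÷ 1,000)
= 106,900×37.97/1,000 + 68,100×67.99/1,000 + 57,100×357.70/1,000 + 42,600×766.65/1,000
= 4058.99 + 4630.12 + 20424.67 + 32659.29 = 61773.07.

61773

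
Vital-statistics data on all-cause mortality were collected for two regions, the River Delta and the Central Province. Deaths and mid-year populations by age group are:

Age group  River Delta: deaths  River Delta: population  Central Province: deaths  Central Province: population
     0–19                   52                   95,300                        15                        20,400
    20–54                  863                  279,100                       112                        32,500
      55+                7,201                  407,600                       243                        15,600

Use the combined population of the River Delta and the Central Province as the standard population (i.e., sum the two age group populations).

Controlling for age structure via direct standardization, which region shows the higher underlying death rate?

Age-specific rates per 100,000 for the River Delta: 54.56, 309.21, 1766.68.
For the Central Province: 73.53, 344.62, 1557.69.
Combined standard total = 850,500; weights = 0.1360, 0.3664, 0.4976.
The River Delta: 0.1360×54.56 + 0.3664×309.21 + 0.4976×1766.68 = 999.7915 per 100,000.
The Central Province: 0.1360×73.53 + 0.3664×344.62 + 0.4976×1557.69 = 911.3520 per 100,000.

River Delta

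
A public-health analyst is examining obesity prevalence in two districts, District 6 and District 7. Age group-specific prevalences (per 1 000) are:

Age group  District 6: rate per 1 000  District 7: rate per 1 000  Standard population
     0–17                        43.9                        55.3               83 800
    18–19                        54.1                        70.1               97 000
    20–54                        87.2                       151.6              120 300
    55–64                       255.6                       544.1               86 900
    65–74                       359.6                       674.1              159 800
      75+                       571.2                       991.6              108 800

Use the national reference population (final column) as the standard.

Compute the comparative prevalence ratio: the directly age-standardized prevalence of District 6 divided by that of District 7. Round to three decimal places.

Standard total = 656 600; weights = 0.1276, 0.1477, 0.1832, 0.1323, 0.2434, 0.1657.
District 6: 0.1276×43.9 + 0.1477×54.1 + 0.1832×87.2 + 0.1323×255.6 + 0.2434×359.6 + 0.1657×571.2 = 245.5665 per 1 000.
District 7: 0.1276×55.3 + 0.1477×70.1 + 0.1832×151.6 + 0.1323×544.1 + 0.2434×674.1 + 0.1657×991.6 = 445.5694 per 1 000.
Ratio = 245.5665 ÷ 445.5694 = 0.55113.

0.551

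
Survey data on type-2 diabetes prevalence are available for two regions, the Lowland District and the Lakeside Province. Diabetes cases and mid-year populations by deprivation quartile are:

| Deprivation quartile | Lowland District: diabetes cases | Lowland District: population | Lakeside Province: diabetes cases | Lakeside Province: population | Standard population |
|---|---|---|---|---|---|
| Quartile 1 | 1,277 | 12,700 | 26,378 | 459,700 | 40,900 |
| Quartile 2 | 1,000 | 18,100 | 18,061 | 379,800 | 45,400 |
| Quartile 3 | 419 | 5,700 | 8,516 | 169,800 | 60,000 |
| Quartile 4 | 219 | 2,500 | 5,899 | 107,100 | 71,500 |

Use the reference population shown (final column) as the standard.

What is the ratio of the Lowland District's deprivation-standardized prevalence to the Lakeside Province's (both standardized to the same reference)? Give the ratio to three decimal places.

Deprivation-specific rates per 1,000 for the Lowland District: 100.551, 55.249, 73.509, 87.600.
For the Lakeside Province: 57.381, 47.554, 50.153, 55.079.
Standard total = 217,800; weights = 0.1878, 0.2084, 0.2755, 0.3283.
The Lowland District: 0.1878×100.551 + 0.2084×55.249 + 0.2755×73.509 + 0.3283×87.600 = 79.4066 per 1,000.
The Lakeside Province: 0.1878×57.381 + 0.2084×47.554 + 0.2755×50.153 + 0.3283×55.079 = 52.5858 per 1,000.
Ratio = 79.4066 ÷ 52.5858 = 1.51004.

1.510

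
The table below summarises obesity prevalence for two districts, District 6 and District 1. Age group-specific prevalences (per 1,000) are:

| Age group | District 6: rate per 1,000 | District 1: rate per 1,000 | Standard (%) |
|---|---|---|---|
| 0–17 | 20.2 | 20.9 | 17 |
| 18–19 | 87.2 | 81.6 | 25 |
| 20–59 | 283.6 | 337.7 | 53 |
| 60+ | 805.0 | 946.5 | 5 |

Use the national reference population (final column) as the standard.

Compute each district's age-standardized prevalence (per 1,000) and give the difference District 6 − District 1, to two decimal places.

-34.47

Standard weights: 0.17, 0.25, 0.53, 0.05.
District 6: 0.1700×20.2 + 0.2500×87.2 + 0.5300×283.6 + 0.0500×805.0 = 215.7920 per 1,000.
District 1: 0.1700×20.9 + 0.2500×81.6 + 0.5300×337.7 + 0.0500×946.5 = 250.2590 per 1,000.
Difference = 215.7920 − 250.2590 = -34.4670.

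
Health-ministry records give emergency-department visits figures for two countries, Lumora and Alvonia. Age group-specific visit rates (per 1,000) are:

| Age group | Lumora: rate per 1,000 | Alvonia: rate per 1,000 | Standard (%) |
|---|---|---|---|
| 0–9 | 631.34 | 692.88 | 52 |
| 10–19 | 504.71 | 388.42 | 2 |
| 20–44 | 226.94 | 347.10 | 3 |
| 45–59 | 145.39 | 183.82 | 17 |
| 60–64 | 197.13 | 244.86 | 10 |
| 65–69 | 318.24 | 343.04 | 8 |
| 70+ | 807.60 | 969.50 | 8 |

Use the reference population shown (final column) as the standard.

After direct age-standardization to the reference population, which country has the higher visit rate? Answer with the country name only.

Alvonia

Standard weights: 0.52, 0.02, 0.03, 0.17, 0.10, 0.08, 0.08.
Lumora: 0.5200×631.34 + 0.0200×504.71 + 0.0300×226.94 + 0.1700×145.39 + 0.1000×197.13 + 0.0800×318.24 + 0.0800×807.60 = 479.6957 per 1,000.
Alvonia: 0.5200×692.88 + 0.0200×388.42 + 0.0300×347.10 + 0.1700×183.82 + 0.1000×244.86 + 0.0800×343.04 + 0.0800×969.50 = 539.2176 per 1,000.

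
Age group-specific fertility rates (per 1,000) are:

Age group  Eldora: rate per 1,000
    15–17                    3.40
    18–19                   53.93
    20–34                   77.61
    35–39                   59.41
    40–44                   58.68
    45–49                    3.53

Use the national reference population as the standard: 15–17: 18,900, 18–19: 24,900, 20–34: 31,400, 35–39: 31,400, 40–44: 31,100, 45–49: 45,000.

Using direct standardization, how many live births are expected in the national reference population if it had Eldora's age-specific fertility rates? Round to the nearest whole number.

7693

Expected live births = Σ (standard pop × age-specific rate ÷ 1,000)
= 18,900×3.40/1,000 + 24,900×53.93/1,000 + 31,400×77.61/1,000 + 31,400×59.41/1,000 + 31,100×58.68/1,000 + 45,000×3.53/1,000
= 64.26 + 1342.86 + 2436.95 + 1865.47 + 1824.95 + 158.85 = 7693.34.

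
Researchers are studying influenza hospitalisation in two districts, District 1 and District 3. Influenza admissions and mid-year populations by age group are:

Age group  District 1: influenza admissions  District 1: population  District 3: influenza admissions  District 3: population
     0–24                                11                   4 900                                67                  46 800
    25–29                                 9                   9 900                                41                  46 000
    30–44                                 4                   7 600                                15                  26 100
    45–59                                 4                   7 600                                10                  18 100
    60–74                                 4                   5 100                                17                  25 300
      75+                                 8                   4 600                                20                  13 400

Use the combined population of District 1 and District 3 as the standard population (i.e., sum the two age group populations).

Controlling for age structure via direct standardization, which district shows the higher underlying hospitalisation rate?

Age-specific rates per 100 000 for District 1: 224.49, 90.91, 52.63, 52.63, 78.43, 173.91.
For District 3: 143.16, 89.13, 57.47, 55.25, 67.19, 149.25.
Combined standard total = 215 400; weights = 0.2400, 0.2595, 0.1565, 0.1193, 0.1411, 0.0836.
District 1: 0.2400×224.49 + 0.2595×90.91 + 0.1565×52.63 + 0.1193×52.63 + 0.1411×78.43 + 0.0836×173.91 = 117.5906 per 100 000.
District 3: 0.2400×143.16 + 0.2595×89.13 + 0.1565×57.47 + 0.1193×55.25 + 0.1411×67.19 + 0.0836×149.25 = 95.0316 per 100 000.

District 1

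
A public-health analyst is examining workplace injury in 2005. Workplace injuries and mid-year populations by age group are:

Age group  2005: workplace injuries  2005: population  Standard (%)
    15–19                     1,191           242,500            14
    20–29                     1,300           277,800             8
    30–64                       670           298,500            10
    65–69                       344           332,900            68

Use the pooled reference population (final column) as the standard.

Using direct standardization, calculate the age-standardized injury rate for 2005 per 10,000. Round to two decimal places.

19.89

Age-specific rates per 10,000 for 2005: 49.11, 46.80, 22.45, 10.33.
Standard weights: 0.14, 0.08, 0.10, 0.68.
Standardized rate: 0.1400×49.11 + 0.0800×46.80 + 0.1000×22.45 + 0.6800×10.33 = 19.8909 per 10,000.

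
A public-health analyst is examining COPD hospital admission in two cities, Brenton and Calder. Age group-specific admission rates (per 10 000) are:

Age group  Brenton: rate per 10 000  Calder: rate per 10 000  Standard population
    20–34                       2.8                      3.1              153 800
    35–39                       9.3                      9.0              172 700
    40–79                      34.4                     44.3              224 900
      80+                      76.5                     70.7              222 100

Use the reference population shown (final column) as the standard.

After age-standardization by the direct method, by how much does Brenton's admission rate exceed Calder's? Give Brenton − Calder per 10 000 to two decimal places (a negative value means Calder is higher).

Standard total = 773 500; weights = 0.1988, 0.2233, 0.2908, 0.2871.
Brenton: 0.1988×2.8 + 0.2233×9.3 + 0.2908×34.4 + 0.2871×76.5 = 34.6011 per 10 000.
Calder: 0.1988×3.1 + 0.2233×9.0 + 0.2908×44.3 + 0.2871×70.7 = 35.8069 per 10 000.
Difference = 34.6011 − 35.8069 = -1.2058.

-1.21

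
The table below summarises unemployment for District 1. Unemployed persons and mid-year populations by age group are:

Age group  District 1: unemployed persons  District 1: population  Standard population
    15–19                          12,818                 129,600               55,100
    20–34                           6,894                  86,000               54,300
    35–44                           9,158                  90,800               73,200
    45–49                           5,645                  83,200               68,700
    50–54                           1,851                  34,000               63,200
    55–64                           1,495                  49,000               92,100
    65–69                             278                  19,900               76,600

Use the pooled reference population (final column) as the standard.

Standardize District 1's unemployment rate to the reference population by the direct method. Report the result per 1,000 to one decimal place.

Age-specific rates per 1,000 for District 1: 98.904, 80.163, 100.859, 67.849, 54.441, 30.510, 13.970.
Standard total = 483,200; weights = 0.1140, 0.1124, 0.1515, 0.1422, 0.1308, 0.1906, 0.1585.
Standardized rate: 0.1140×98.904 + 0.1124×80.163 + 0.1515×100.859 + 0.1422×67.849 + 0.1308×54.441 + 0.1906×30.510 + 0.1585×13.970 = 60.3628 per 1,000.

60.4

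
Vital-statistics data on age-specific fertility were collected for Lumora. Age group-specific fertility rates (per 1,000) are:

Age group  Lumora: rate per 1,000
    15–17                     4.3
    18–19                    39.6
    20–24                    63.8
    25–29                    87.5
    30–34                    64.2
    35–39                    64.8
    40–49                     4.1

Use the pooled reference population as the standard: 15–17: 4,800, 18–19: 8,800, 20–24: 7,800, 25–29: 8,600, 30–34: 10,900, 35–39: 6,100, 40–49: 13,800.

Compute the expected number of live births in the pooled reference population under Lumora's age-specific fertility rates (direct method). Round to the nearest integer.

2771

Expected live births = Σ (standard pop × age-specific rate ÷ 1,000)
= 4,800×4.3/1,000 + 8,800×39.6/1,000 + 7,800×63.8/1,000 + 8,600×87.5/1,000 + 10,900×64.2/1,000 + 6,100×64.8/1,000 + 13,800×4.1/1,000
= 20.64 + 348.48 + 497.64 + 752.50 + 699.78 + 395.28 + 56.58 = 2770.90.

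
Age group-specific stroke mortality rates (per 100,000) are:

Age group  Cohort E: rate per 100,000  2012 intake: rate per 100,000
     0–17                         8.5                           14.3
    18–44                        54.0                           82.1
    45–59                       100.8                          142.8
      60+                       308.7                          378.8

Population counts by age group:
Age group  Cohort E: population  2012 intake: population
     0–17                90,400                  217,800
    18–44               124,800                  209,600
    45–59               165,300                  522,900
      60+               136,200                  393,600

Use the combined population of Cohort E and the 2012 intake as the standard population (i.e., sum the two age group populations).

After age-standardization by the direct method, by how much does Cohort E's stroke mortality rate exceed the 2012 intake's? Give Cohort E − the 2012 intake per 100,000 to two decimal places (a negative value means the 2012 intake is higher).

-41.51

Combined standard total = 1,860,600; weights = 0.1656, 0.1797, 0.3699, 0.2847.
Cohort E: 0.1656×8.5 + 0.1797×54.0 + 0.3699×100.8 + 0.2847×308.7 = 136.2986 per 100,000.
The 2012 intake: 0.1656×14.3 + 0.1797×82.1 + 0.3699×142.8 + 0.2847×378.8 = 177.8054 per 100,000.
Difference = 136.2986 − 177.8054 = -41.5068.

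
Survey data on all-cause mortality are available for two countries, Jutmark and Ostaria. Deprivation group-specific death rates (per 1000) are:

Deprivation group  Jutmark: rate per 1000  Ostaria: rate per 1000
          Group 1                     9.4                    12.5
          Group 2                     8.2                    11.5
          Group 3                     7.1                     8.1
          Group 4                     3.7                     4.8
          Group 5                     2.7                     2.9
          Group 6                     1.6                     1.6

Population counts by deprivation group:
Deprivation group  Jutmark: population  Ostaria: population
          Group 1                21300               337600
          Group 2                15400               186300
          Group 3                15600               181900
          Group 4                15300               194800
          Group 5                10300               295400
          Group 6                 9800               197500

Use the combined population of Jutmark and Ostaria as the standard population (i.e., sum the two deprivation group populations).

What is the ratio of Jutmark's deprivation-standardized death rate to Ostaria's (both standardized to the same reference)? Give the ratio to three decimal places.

0.787

Combined standard total = 1481200; weights = 0.2423, 0.1362, 0.1333, 0.1418, 0.2064, 0.1400.
Jutmark: 0.2423×9.4 + 0.1362×8.2 + 0.1333×7.1 + 0.1418×3.7 + 0.2064×2.7 + 0.1400×1.6 = 5.6470 per 1000.
Ostaria: 0.2423×12.5 + 0.1362×11.5 + 0.1333×8.1 + 0.1418×4.8 + 0.2064×2.9 + 0.1400×1.6 = 7.1781 per 1000.
Ratio = 5.6470 ÷ 7.1781 = 0.78669.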